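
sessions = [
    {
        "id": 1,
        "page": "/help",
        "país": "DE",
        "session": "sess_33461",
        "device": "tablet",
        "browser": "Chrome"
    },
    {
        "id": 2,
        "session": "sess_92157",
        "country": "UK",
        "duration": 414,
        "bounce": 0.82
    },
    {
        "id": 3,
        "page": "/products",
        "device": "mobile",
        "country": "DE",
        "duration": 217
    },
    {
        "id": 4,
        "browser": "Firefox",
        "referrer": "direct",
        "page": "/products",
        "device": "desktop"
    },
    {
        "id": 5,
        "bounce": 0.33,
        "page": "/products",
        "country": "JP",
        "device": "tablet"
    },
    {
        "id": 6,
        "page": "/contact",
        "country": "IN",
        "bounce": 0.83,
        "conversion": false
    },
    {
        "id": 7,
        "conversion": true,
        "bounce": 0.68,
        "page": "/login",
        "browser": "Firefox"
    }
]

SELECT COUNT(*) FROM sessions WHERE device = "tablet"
2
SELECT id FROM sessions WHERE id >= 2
[2, 3, 4, 5, 6, 7]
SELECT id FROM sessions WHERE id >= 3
[3, 4, 5, 6, 7]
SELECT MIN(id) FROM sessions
1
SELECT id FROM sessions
[1, 2, 3, 4, 5, 6, 7]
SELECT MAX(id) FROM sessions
7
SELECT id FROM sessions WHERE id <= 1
[1]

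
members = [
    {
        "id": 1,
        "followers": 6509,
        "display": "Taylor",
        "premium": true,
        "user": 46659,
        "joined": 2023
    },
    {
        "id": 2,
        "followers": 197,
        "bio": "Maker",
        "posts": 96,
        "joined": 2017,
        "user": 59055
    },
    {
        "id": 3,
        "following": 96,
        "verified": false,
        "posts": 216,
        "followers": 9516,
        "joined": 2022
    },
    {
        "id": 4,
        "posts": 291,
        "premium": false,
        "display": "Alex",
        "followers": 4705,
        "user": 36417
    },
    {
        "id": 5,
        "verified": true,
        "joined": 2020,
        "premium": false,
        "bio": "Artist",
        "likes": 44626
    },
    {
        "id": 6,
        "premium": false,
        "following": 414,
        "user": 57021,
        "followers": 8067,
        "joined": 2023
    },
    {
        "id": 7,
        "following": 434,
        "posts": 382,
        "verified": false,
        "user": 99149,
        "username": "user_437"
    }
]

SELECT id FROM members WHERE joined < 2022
[2, 5]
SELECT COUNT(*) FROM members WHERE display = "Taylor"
1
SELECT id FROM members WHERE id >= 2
[2, 3, 4, 5, 6, 7]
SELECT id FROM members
[1, 2, 3, 4, 5, 6, 7]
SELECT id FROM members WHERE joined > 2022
[1, 6]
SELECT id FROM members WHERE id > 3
[4, 5, 6, 7]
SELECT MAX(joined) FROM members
2023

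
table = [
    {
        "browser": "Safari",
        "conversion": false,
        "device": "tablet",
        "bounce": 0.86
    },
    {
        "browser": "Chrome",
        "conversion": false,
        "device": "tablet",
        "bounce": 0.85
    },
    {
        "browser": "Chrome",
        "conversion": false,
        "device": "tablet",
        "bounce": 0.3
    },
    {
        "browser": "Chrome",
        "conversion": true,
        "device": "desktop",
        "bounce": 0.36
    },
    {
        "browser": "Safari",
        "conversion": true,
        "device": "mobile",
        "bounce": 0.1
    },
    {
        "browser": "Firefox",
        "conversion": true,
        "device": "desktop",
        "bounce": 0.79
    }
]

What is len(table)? 6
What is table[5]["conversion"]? True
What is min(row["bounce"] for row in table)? 0.1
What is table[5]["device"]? "desktop"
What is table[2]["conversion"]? False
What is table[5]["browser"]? "Firefox"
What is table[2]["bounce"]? 0.3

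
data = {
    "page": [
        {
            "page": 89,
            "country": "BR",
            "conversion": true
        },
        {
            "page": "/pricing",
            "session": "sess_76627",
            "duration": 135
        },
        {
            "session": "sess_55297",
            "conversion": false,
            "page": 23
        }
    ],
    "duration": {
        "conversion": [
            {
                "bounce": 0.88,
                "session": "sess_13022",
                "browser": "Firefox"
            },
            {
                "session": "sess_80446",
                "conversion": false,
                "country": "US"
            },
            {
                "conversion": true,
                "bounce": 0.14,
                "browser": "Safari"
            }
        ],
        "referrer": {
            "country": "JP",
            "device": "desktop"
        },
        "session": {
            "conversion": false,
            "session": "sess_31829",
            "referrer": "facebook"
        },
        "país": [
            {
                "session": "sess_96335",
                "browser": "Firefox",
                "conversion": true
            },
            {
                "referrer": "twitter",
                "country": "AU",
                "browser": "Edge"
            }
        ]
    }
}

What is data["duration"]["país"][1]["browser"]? "Edge"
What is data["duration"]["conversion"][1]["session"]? "sess_80446"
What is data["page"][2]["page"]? 23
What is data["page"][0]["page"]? 89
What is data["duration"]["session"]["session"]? "sess_31829"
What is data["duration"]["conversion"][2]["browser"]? "Safari"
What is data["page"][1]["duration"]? 135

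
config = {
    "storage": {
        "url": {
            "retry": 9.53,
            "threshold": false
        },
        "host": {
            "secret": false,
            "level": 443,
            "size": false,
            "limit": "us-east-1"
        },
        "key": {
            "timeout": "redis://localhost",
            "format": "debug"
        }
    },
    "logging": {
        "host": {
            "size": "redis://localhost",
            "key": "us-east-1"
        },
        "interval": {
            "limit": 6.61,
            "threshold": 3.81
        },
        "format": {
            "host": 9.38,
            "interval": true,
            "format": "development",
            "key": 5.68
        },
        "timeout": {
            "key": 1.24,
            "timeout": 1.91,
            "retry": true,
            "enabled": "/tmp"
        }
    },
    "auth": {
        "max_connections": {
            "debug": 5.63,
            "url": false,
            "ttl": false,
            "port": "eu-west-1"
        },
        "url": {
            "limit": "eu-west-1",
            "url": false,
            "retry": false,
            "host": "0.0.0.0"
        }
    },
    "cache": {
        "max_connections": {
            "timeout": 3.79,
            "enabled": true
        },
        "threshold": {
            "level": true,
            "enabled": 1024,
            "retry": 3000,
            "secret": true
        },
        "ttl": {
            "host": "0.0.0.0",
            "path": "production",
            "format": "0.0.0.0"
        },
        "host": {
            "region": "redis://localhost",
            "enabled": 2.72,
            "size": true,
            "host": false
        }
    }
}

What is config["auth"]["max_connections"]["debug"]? 5.63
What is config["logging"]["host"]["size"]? "redis://localhost"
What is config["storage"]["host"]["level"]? 443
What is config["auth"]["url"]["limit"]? "eu-west-1"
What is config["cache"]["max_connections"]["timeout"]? 3.79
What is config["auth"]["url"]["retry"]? False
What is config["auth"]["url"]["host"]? "0.0.0.0"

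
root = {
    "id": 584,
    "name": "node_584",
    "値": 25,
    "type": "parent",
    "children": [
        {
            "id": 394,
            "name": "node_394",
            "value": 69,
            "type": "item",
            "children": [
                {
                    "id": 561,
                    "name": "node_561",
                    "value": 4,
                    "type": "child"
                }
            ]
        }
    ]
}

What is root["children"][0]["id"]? 394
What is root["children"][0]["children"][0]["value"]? 4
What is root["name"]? "node_584"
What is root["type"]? "parent"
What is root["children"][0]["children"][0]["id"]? 561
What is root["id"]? 584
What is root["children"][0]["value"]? 69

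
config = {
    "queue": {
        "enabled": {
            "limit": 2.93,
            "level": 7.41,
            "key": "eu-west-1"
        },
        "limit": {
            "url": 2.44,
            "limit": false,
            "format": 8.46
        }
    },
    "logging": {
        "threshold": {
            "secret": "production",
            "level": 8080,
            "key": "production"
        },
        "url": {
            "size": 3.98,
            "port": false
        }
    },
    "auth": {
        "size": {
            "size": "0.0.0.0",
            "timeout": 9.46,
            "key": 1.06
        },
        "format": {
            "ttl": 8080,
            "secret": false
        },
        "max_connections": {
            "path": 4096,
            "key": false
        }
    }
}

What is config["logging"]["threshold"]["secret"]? "production"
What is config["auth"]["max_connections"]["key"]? False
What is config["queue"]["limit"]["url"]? 2.44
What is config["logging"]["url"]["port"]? False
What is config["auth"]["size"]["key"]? 1.06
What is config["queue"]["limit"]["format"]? 8.46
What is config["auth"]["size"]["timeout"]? 9.46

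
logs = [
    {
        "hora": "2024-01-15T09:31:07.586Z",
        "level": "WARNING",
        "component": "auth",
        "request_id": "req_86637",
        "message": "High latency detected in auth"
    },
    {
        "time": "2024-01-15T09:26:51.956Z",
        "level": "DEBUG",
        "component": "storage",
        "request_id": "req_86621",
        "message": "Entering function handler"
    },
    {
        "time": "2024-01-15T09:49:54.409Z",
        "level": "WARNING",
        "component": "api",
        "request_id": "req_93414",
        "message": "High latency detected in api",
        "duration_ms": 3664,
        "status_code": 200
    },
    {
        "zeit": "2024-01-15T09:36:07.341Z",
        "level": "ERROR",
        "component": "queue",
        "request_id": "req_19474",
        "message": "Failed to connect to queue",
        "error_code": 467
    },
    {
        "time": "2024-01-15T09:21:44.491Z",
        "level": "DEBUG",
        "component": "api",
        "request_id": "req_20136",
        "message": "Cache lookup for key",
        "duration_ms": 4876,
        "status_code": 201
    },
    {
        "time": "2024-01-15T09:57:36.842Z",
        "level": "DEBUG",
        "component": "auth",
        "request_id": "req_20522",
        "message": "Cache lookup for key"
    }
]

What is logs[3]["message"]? "Failed to connect to queue"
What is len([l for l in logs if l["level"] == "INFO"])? 0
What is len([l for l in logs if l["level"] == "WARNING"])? 2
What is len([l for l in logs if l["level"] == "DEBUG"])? 3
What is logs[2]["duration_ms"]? 3664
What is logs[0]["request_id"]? "req_86637"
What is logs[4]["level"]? "DEBUG"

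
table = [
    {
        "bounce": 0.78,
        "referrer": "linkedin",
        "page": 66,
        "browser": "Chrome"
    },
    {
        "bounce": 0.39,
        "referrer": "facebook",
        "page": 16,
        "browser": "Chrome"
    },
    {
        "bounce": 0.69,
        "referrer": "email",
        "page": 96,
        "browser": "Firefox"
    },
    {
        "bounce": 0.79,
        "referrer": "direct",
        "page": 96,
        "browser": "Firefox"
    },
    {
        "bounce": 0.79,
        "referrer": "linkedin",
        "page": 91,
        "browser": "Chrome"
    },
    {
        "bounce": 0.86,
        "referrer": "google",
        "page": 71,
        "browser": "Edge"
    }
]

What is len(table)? 6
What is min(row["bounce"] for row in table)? 0.39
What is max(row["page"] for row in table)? 96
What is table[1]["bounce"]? 0.39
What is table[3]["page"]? 96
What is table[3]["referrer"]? "direct"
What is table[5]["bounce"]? 0.86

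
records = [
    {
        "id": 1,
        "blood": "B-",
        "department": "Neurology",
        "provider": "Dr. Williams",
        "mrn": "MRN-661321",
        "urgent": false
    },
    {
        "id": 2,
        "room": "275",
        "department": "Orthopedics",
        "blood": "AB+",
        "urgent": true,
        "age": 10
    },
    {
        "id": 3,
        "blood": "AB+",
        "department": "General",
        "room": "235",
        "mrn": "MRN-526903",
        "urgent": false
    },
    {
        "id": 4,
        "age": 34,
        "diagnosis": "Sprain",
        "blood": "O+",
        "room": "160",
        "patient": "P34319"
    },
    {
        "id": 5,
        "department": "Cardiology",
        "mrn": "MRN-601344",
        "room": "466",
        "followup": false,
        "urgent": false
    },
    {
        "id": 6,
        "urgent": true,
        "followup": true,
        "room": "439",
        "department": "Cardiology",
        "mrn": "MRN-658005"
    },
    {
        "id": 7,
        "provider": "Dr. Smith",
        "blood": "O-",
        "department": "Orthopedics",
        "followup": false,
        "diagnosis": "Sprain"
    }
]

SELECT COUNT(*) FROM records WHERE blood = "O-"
1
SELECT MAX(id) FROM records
7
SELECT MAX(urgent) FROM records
True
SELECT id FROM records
[1, 2, 3, 4, 5, 6, 7]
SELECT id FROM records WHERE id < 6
[1, 2, 3, 4, 5]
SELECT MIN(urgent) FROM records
False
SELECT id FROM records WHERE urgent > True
[]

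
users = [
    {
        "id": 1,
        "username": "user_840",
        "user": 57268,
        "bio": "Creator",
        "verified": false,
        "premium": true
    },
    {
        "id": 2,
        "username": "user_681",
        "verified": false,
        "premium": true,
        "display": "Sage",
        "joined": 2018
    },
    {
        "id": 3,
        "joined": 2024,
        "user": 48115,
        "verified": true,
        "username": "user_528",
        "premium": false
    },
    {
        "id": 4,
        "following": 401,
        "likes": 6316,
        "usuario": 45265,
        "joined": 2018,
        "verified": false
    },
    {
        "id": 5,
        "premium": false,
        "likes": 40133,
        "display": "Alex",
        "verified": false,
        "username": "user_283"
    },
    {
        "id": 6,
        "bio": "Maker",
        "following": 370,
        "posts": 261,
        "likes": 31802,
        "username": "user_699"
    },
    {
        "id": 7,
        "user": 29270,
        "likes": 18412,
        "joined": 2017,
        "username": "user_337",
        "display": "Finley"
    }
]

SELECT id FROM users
[1, 2, 3, 4, 5, 6, 7]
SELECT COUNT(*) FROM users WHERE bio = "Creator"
1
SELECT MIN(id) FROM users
1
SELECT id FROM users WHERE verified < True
[1, 2, 4, 5]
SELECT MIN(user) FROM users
29270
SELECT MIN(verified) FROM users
False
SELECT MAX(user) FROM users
57268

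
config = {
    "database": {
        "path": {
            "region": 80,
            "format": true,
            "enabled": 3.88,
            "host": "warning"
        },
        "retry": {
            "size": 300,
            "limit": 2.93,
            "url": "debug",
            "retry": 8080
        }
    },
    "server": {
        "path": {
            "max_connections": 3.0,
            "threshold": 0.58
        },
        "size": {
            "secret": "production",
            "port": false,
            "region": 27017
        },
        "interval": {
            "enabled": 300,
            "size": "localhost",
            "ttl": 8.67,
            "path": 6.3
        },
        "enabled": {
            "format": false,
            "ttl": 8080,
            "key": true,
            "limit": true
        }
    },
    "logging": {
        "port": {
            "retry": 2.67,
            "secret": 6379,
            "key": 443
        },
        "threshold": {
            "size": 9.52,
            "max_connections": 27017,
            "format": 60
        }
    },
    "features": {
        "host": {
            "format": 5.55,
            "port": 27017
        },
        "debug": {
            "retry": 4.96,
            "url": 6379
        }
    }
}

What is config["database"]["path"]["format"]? True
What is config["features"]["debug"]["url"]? 6379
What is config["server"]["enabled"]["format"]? False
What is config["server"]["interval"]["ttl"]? 8.67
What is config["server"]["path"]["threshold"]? 0.58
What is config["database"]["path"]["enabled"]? 3.88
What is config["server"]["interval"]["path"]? 6.3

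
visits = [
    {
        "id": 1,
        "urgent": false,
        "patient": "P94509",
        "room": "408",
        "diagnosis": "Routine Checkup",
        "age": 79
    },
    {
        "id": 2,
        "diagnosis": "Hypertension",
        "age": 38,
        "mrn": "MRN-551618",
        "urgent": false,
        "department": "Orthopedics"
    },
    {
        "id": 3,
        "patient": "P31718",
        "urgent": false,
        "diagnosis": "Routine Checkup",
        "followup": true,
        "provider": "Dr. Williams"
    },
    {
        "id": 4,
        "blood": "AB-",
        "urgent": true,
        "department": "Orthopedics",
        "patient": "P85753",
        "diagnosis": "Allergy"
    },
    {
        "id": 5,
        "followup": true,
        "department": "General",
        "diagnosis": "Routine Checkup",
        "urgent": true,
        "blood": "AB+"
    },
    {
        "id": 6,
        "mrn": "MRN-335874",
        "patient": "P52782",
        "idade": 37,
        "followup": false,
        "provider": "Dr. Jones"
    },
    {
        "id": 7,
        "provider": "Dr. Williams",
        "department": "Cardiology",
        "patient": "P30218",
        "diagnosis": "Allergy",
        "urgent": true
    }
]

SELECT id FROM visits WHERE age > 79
[]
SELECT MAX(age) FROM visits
79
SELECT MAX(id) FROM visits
7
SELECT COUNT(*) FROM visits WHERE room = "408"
1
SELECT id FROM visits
[1, 2, 3, 4, 5, 6, 7]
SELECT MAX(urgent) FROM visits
True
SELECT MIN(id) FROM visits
1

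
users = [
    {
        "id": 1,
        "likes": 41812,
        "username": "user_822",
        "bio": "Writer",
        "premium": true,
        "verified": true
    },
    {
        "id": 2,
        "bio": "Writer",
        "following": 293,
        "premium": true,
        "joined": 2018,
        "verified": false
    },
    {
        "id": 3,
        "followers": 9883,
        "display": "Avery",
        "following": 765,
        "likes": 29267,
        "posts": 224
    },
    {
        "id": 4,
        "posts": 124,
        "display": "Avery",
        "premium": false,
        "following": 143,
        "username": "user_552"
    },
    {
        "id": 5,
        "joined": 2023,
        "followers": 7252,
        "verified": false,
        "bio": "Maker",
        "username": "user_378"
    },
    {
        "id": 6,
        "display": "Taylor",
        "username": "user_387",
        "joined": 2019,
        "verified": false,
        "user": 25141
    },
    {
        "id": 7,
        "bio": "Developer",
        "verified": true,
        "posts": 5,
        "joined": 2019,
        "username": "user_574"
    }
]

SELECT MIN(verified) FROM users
False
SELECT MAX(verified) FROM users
True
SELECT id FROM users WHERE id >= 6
[6, 7]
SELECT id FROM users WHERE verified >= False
[1, 2, 5, 6, 7]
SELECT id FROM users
[1, 2, 3, 4, 5, 6, 7]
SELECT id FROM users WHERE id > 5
[6, 7]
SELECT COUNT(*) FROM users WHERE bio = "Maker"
1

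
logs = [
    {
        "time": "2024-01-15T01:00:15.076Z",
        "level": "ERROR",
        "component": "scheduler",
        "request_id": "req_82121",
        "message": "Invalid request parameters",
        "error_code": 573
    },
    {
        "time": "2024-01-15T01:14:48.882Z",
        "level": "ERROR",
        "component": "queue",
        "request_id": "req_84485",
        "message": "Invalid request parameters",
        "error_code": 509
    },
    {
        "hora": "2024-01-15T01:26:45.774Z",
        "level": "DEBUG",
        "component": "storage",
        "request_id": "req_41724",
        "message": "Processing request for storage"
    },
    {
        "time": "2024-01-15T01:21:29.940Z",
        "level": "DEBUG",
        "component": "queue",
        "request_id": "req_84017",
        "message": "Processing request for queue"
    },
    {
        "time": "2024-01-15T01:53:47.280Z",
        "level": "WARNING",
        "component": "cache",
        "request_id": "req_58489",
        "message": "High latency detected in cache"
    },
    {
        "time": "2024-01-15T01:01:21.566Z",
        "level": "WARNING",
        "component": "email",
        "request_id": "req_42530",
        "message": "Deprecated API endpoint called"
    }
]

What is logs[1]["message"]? "Invalid request parameters"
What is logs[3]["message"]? "Processing request for queue"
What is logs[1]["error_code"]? 509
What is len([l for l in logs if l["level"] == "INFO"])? 0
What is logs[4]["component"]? "cache"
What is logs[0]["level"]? "ERROR"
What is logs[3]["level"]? "DEBUG"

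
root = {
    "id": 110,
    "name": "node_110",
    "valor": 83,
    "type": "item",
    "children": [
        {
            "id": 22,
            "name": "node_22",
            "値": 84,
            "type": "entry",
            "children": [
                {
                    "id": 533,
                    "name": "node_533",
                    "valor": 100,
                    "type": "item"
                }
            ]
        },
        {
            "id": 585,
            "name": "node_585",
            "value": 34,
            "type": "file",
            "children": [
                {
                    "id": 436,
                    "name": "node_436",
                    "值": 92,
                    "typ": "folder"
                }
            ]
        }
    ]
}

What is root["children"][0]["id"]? 22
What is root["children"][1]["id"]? 585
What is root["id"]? 110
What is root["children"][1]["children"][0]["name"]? "node_436"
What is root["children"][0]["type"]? "entry"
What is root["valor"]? 83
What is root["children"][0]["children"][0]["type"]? "item"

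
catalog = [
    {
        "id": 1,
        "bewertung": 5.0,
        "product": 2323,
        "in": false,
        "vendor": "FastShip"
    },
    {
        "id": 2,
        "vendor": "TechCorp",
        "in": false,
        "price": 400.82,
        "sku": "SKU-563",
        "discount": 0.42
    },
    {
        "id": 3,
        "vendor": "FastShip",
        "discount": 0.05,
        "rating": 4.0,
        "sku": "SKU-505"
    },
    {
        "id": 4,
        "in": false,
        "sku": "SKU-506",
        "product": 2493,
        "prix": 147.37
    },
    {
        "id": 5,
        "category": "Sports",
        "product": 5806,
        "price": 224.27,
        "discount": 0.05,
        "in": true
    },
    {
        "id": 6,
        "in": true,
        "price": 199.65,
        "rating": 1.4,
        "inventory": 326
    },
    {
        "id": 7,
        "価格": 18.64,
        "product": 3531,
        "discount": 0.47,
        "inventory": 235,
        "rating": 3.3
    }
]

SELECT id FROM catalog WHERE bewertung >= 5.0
[1]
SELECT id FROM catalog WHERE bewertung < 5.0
[]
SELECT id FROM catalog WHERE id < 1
[]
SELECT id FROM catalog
[1, 2, 3, 4, 5, 6, 7]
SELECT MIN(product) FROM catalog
2323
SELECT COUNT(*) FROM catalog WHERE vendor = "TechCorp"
1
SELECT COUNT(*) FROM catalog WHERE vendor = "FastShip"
2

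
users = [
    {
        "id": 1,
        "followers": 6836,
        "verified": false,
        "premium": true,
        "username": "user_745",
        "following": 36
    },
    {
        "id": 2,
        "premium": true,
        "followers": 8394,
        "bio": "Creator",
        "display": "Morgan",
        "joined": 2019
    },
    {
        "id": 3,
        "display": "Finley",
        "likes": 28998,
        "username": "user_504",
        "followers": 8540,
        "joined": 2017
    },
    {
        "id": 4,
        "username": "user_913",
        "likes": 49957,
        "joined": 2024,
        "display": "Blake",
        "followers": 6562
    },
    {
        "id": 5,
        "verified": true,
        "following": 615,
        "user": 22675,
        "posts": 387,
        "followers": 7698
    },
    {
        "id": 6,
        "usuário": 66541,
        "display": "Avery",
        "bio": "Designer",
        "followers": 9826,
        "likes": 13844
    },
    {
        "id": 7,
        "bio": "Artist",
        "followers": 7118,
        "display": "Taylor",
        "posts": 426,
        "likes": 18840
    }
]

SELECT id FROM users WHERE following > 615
[]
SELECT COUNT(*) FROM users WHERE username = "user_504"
1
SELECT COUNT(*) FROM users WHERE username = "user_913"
1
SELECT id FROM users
[1, 2, 3, 4, 5, 6, 7]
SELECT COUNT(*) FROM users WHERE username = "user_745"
1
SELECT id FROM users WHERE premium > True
[]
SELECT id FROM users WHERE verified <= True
[1, 5]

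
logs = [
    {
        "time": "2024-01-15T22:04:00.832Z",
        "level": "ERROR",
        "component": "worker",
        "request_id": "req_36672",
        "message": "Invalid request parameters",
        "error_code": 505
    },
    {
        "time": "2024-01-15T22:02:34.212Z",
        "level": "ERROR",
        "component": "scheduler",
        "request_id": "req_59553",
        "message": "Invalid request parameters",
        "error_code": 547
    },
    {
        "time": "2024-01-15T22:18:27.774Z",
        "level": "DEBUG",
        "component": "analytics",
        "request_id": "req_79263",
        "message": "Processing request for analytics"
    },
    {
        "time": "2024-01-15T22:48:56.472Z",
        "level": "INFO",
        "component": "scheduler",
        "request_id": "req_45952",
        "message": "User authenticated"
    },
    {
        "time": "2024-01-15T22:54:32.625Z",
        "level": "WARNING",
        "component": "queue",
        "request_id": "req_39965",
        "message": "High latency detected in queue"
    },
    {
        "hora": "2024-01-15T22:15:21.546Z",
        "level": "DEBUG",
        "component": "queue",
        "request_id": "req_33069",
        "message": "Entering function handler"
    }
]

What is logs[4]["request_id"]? "req_39965"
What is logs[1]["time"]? "2024-01-15T22:02:34.212Z"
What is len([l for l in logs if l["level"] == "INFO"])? 1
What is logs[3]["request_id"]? "req_45952"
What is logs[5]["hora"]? "2024-01-15T22:15:21.546Z"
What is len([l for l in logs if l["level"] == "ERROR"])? 2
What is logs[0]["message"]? "Invalid request parameters"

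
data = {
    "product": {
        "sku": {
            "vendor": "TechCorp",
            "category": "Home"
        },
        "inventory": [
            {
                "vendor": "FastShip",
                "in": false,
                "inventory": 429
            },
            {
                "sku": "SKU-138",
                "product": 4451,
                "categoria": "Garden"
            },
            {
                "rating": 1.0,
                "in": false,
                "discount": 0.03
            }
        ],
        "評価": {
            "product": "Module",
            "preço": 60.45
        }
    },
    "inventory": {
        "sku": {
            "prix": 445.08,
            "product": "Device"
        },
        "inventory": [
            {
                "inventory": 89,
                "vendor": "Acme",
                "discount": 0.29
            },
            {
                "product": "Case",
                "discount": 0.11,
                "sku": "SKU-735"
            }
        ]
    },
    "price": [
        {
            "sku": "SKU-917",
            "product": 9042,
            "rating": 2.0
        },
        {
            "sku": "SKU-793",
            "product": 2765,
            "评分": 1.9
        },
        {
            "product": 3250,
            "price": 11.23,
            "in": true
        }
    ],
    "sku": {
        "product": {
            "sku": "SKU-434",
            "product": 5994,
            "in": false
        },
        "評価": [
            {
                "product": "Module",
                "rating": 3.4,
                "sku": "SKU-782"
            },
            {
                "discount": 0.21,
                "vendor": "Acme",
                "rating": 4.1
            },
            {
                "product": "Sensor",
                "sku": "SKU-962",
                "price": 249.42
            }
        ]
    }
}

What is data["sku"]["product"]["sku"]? "SKU-434"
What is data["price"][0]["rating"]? 2.0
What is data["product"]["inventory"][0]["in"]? False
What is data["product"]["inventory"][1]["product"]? 4451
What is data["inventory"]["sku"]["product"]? "Device"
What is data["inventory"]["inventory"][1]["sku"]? "SKU-735"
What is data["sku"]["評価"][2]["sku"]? "SKU-962"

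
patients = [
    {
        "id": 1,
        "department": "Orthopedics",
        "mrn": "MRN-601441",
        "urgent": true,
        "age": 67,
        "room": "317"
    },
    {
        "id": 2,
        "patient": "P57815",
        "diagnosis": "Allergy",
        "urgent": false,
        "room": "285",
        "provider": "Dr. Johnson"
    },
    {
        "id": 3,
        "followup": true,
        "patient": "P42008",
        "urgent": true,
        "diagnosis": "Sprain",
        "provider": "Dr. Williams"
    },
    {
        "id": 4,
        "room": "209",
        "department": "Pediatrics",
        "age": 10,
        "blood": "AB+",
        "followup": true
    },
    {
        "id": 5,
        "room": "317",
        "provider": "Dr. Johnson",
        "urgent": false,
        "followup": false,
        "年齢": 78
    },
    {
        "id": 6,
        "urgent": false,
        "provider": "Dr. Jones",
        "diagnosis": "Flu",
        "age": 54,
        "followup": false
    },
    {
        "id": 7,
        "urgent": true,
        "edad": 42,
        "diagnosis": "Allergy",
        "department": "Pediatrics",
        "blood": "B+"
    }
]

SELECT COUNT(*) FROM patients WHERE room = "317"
2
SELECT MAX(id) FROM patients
7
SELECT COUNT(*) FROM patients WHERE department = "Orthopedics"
1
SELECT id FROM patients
[1, 2, 3, 4, 5, 6, 7]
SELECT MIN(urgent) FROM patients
False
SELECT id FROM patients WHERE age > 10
[1, 6]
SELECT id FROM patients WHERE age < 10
[]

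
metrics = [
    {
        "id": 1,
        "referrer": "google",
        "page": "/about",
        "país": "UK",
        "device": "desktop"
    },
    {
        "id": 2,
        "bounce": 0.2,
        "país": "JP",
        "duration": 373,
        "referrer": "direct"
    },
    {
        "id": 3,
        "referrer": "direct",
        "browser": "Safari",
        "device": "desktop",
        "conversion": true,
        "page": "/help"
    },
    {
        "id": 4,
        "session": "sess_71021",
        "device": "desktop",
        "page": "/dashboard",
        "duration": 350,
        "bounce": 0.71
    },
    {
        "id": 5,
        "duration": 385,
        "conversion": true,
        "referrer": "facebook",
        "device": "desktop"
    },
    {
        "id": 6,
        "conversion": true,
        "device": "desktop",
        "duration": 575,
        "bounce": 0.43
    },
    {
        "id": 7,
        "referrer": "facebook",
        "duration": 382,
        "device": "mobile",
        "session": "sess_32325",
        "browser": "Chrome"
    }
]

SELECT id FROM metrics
[1, 2, 3, 4, 5, 6, 7]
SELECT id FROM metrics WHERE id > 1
[2, 3, 4, 5, 6, 7]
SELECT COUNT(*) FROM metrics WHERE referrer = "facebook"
2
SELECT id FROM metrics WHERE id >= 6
[6, 7]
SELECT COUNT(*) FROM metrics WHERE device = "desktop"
5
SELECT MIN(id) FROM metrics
1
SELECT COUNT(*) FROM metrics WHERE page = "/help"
1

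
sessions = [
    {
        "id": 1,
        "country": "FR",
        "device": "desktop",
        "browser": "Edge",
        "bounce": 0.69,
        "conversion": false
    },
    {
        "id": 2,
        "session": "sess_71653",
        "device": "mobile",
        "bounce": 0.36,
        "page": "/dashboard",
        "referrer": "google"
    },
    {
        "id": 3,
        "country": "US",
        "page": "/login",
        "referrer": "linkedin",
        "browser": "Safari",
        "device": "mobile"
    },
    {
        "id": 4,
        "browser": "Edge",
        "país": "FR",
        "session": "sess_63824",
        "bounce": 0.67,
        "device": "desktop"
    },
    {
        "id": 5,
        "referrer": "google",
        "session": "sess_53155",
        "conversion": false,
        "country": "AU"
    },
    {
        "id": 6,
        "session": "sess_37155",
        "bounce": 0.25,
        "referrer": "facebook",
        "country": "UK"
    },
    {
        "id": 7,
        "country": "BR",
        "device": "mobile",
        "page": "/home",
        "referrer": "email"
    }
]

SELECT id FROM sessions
[1, 2, 3, 4, 5, 6, 7]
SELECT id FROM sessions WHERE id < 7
[1, 2, 3, 4, 5, 6]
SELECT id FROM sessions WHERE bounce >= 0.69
[1]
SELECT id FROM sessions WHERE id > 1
[2, 3, 4, 5, 6, 7]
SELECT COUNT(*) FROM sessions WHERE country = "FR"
1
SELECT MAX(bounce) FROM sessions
0.69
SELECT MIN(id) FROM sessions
1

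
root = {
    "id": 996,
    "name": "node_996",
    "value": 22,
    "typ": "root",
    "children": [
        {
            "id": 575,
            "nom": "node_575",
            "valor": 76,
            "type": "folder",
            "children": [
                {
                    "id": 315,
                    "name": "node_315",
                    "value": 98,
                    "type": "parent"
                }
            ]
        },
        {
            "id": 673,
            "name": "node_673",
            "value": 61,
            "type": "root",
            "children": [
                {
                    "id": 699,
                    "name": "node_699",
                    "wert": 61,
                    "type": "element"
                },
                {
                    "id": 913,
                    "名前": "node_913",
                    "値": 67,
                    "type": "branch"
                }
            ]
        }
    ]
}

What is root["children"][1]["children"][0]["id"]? 699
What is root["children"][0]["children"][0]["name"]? "node_315"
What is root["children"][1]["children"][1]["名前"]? "node_913"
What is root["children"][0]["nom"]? "node_575"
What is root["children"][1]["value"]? 61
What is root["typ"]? "root"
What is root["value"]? 22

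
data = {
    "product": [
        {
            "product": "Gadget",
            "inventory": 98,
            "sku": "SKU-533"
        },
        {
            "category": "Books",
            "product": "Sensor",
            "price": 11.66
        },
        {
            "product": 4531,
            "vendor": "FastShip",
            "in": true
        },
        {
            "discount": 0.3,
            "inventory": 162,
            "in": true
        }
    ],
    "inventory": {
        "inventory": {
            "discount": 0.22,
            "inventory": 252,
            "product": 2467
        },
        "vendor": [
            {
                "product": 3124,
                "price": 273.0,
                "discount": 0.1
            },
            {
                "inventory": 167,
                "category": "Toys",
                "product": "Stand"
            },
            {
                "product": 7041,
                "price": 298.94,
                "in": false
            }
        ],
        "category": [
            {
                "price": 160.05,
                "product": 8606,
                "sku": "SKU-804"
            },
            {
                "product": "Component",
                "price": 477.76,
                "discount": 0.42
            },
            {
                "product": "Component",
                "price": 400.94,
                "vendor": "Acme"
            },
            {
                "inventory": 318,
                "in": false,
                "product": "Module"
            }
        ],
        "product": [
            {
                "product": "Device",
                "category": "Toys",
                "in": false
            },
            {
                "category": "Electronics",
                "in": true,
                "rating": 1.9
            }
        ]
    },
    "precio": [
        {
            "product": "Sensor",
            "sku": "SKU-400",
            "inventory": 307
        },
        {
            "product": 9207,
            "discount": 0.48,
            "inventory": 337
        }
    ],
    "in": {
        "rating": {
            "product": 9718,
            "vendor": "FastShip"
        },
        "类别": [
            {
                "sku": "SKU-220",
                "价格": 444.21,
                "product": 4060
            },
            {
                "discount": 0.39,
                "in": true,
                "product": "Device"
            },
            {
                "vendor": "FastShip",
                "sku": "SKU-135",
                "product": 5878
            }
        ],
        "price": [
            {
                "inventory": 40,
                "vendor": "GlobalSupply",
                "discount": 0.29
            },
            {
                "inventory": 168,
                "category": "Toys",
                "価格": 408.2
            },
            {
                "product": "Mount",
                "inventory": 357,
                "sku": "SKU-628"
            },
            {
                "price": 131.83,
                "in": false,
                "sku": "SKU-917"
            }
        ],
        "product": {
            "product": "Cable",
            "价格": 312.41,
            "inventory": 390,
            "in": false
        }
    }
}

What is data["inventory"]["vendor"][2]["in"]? False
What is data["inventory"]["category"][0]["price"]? 160.05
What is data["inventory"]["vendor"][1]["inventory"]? 167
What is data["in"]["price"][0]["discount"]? 0.29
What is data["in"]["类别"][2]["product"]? 5878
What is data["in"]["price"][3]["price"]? 131.83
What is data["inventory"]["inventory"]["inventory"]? 252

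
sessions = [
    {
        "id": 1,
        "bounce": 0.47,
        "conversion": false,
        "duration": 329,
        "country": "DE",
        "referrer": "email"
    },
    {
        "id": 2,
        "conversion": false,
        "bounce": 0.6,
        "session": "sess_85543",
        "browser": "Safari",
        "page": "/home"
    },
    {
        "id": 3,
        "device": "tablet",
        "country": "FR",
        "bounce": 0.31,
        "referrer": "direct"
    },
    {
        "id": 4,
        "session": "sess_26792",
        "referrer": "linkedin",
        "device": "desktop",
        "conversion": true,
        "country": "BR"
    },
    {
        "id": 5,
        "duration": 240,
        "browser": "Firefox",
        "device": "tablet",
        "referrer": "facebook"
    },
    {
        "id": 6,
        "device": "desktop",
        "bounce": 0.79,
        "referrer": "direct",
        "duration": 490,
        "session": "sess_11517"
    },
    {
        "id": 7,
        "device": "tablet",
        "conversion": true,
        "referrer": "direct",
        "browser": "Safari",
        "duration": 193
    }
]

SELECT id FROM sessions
[1, 2, 3, 4, 5, 6, 7]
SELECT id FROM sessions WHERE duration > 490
[]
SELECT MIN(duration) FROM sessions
193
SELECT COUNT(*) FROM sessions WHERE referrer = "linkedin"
1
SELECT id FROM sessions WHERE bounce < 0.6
[1, 3]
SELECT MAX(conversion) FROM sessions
True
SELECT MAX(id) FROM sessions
7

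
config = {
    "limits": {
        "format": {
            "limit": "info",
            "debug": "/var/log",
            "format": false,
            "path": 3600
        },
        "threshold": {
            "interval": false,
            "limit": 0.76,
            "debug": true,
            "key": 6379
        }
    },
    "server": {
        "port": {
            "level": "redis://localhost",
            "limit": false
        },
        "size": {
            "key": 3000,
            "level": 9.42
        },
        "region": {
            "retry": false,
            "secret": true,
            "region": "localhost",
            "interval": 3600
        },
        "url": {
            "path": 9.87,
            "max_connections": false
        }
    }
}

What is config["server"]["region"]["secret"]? True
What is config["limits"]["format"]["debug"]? "/var/log"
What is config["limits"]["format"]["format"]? False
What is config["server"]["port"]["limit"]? False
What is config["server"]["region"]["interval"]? 3600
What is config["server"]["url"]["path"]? 9.87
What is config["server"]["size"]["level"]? 9.42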